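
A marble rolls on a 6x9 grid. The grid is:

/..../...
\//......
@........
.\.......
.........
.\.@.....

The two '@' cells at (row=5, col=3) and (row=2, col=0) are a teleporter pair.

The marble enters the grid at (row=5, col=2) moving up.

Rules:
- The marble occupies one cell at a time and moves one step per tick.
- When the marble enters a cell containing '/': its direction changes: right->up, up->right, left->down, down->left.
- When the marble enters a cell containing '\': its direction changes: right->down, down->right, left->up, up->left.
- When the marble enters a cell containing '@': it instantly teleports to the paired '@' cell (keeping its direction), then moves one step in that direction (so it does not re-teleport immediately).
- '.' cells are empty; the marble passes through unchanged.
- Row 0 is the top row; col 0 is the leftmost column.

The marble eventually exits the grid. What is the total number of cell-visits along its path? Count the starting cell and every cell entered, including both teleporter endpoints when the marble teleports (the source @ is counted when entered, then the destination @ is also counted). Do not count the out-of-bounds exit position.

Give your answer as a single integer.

Answer: 11

Derivation:
Step 1: enter (5,2), '.' pass, move up to (4,2)
Step 2: enter (4,2), '.' pass, move up to (3,2)
Step 3: enter (3,2), '.' pass, move up to (2,2)
Step 4: enter (2,2), '.' pass, move up to (1,2)
Step 5: enter (1,2), '/' deflects up->right, move right to (1,3)
Step 6: enter (1,3), '.' pass, move right to (1,4)
Step 7: enter (1,4), '.' pass, move right to (1,5)
Step 8: enter (1,5), '.' pass, move right to (1,6)
Step 9: enter (1,6), '.' pass, move right to (1,7)
Step 10: enter (1,7), '.' pass, move right to (1,8)
Step 11: enter (1,8), '.' pass, move right to (1,9)
Step 12: at (1,9) — EXIT via right edge, pos 1
Path length (cell visits): 11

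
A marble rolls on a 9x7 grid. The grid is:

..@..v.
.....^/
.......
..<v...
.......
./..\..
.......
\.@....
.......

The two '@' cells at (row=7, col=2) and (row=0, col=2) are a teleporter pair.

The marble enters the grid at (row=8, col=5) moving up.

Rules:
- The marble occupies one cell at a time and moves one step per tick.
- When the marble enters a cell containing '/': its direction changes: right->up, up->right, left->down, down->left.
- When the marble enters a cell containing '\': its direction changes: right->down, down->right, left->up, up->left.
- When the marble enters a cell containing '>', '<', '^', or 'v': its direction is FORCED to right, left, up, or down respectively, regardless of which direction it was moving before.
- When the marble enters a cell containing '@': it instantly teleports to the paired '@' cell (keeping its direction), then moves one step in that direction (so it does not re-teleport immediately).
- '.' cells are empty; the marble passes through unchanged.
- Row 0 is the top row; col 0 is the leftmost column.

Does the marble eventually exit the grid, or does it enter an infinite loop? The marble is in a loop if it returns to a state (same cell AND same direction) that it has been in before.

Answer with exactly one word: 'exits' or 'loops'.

Answer: loops

Derivation:
Step 1: enter (8,5), '.' pass, move up to (7,5)
Step 2: enter (7,5), '.' pass, move up to (6,5)
Step 3: enter (6,5), '.' pass, move up to (5,5)
Step 4: enter (5,5), '.' pass, move up to (4,5)
Step 5: enter (4,5), '.' pass, move up to (3,5)
Step 6: enter (3,5), '.' pass, move up to (2,5)
Step 7: enter (2,5), '.' pass, move up to (1,5)
Step 8: enter (1,5), '^' forces up->up, move up to (0,5)
Step 9: enter (0,5), 'v' forces up->down, move down to (1,5)
Step 10: enter (1,5), '^' forces down->up, move up to (0,5)
Step 11: at (0,5) dir=up — LOOP DETECTED (seen before)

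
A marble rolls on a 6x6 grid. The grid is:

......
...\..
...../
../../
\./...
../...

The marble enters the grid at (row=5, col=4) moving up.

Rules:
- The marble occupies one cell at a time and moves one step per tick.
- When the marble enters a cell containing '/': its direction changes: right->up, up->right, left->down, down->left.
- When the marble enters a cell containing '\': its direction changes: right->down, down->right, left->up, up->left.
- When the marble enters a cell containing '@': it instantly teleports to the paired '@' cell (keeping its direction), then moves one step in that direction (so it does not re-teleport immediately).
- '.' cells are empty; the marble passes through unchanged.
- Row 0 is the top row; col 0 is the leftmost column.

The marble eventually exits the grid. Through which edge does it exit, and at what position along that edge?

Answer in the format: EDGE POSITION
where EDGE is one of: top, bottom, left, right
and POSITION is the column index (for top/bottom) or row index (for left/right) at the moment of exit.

Step 1: enter (5,4), '.' pass, move up to (4,4)
Step 2: enter (4,4), '.' pass, move up to (3,4)
Step 3: enter (3,4), '.' pass, move up to (2,4)
Step 4: enter (2,4), '.' pass, move up to (1,4)
Step 5: enter (1,4), '.' pass, move up to (0,4)
Step 6: enter (0,4), '.' pass, move up to (-1,4)
Step 7: at (-1,4) — EXIT via top edge, pos 4

Answer: top 4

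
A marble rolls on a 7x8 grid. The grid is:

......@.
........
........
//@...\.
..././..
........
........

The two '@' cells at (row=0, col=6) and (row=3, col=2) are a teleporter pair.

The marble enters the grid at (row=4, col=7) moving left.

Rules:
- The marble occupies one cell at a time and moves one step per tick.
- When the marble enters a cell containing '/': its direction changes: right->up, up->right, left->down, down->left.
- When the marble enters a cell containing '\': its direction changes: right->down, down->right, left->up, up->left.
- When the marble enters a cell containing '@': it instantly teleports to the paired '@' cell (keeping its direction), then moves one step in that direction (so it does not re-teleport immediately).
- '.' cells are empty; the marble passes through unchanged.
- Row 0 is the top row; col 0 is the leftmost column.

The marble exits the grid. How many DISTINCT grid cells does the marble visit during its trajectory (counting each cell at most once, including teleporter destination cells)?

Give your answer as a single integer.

Answer: 5

Derivation:
Step 1: enter (4,7), '.' pass, move left to (4,6)
Step 2: enter (4,6), '.' pass, move left to (4,5)
Step 3: enter (4,5), '/' deflects left->down, move down to (5,5)
Step 4: enter (5,5), '.' pass, move down to (6,5)
Step 5: enter (6,5), '.' pass, move down to (7,5)
Step 6: at (7,5) — EXIT via bottom edge, pos 5
Distinct cells visited: 5 (path length 5)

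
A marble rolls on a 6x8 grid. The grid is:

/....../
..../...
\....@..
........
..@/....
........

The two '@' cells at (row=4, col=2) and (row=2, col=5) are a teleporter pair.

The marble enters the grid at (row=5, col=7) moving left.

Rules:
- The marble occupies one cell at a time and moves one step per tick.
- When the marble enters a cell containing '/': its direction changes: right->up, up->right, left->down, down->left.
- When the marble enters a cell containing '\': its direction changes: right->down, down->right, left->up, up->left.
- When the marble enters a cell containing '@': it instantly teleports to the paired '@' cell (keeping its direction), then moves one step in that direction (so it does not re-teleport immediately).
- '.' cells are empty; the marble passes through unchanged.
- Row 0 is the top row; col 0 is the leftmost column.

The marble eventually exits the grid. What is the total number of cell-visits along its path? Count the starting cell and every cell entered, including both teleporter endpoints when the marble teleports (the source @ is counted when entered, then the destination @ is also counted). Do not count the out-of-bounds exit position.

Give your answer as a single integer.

Step 1: enter (5,7), '.' pass, move left to (5,6)
Step 2: enter (5,6), '.' pass, move left to (5,5)
Step 3: enter (5,5), '.' pass, move left to (5,4)
Step 4: enter (5,4), '.' pass, move left to (5,3)
Step 5: enter (5,3), '.' pass, move left to (5,2)
Step 6: enter (5,2), '.' pass, move left to (5,1)
Step 7: enter (5,1), '.' pass, move left to (5,0)
Step 8: enter (5,0), '.' pass, move left to (5,-1)
Step 9: at (5,-1) — EXIT via left edge, pos 5
Path length (cell visits): 8

Answer: 8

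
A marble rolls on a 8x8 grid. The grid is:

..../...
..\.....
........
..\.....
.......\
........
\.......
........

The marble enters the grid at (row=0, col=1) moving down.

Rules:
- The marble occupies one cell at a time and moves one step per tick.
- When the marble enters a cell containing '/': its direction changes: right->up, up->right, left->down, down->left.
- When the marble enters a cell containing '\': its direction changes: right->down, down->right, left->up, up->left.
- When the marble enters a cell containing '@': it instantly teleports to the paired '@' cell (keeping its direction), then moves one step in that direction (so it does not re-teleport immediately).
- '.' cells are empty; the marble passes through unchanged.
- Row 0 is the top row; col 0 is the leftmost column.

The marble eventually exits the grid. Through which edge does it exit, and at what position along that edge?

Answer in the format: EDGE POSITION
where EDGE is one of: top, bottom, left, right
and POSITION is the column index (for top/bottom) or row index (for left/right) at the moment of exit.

Answer: bottom 1

Derivation:
Step 1: enter (0,1), '.' pass, move down to (1,1)
Step 2: enter (1,1), '.' pass, move down to (2,1)
Step 3: enter (2,1), '.' pass, move down to (3,1)
Step 4: enter (3,1), '.' pass, move down to (4,1)
Step 5: enter (4,1), '.' pass, move down to (5,1)
Step 6: enter (5,1), '.' pass, move down to (6,1)
Step 7: enter (6,1), '.' pass, move down to (7,1)
Step 8: enter (7,1), '.' pass, move down to (8,1)
Step 9: at (8,1) — EXIT via bottom edge, pos 1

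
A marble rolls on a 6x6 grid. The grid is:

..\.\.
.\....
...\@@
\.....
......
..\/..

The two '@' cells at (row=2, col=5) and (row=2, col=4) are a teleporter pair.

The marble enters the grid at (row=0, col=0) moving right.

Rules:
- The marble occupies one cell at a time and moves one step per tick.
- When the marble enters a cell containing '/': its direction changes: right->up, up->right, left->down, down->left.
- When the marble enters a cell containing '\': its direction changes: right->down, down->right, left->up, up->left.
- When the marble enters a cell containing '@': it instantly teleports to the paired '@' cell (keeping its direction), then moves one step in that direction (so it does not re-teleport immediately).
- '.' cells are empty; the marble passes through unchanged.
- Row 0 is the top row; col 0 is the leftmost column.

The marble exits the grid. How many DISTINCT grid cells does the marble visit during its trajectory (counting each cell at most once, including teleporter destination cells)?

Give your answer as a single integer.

Answer: 14

Derivation:
Step 1: enter (0,0), '.' pass, move right to (0,1)
Step 2: enter (0,1), '.' pass, move right to (0,2)
Step 3: enter (0,2), '\' deflects right->down, move down to (1,2)
Step 4: enter (1,2), '.' pass, move down to (2,2)
Step 5: enter (2,2), '.' pass, move down to (3,2)
Step 6: enter (3,2), '.' pass, move down to (4,2)
Step 7: enter (4,2), '.' pass, move down to (5,2)
Step 8: enter (5,2), '\' deflects down->right, move right to (5,3)
Step 9: enter (5,3), '/' deflects right->up, move up to (4,3)
Step 10: enter (4,3), '.' pass, move up to (3,3)
Step 11: enter (3,3), '.' pass, move up to (2,3)
Step 12: enter (2,3), '\' deflects up->left, move left to (2,2)
Step 13: enter (2,2), '.' pass, move left to (2,1)
Step 14: enter (2,1), '.' pass, move left to (2,0)
Step 15: enter (2,0), '.' pass, move left to (2,-1)
Step 16: at (2,-1) — EXIT via left edge, pos 2
Distinct cells visited: 14 (path length 15)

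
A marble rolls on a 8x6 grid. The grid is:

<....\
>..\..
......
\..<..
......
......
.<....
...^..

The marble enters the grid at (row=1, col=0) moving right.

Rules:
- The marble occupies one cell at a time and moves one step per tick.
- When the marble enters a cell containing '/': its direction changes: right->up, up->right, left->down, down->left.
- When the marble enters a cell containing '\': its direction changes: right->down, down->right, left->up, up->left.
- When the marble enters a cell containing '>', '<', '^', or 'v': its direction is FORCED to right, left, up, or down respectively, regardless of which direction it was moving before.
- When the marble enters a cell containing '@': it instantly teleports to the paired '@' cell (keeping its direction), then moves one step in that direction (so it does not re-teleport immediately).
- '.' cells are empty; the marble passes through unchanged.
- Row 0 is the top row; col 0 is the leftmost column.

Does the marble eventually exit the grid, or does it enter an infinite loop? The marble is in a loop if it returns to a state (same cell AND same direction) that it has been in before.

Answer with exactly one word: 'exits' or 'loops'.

Answer: loops

Derivation:
Step 1: enter (1,0), '>' forces right->right, move right to (1,1)
Step 2: enter (1,1), '.' pass, move right to (1,2)
Step 3: enter (1,2), '.' pass, move right to (1,3)
Step 4: enter (1,3), '\' deflects right->down, move down to (2,3)
Step 5: enter (2,3), '.' pass, move down to (3,3)
Step 6: enter (3,3), '<' forces down->left, move left to (3,2)
Step 7: enter (3,2), '.' pass, move left to (3,1)
Step 8: enter (3,1), '.' pass, move left to (3,0)
Step 9: enter (3,0), '\' deflects left->up, move up to (2,0)
Step 10: enter (2,0), '.' pass, move up to (1,0)
Step 11: enter (1,0), '>' forces up->right, move right to (1,1)
Step 12: at (1,1) dir=right — LOOP DETECTED (seen before)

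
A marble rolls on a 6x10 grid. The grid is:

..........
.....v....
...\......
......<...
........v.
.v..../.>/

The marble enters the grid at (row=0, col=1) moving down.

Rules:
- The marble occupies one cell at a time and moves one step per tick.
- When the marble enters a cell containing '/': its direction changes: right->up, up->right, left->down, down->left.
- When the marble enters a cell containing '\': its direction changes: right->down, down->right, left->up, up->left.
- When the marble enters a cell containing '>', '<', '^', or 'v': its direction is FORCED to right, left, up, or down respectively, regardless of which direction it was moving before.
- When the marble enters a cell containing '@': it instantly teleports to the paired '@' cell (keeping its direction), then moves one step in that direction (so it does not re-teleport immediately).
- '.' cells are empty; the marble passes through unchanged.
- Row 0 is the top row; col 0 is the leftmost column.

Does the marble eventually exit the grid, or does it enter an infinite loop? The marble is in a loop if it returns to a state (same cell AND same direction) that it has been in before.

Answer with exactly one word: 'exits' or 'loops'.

Step 1: enter (0,1), '.' pass, move down to (1,1)
Step 2: enter (1,1), '.' pass, move down to (2,1)
Step 3: enter (2,1), '.' pass, move down to (3,1)
Step 4: enter (3,1), '.' pass, move down to (4,1)
Step 5: enter (4,1), '.' pass, move down to (5,1)
Step 6: enter (5,1), 'v' forces down->down, move down to (6,1)
Step 7: at (6,1) — EXIT via bottom edge, pos 1

Answer: exits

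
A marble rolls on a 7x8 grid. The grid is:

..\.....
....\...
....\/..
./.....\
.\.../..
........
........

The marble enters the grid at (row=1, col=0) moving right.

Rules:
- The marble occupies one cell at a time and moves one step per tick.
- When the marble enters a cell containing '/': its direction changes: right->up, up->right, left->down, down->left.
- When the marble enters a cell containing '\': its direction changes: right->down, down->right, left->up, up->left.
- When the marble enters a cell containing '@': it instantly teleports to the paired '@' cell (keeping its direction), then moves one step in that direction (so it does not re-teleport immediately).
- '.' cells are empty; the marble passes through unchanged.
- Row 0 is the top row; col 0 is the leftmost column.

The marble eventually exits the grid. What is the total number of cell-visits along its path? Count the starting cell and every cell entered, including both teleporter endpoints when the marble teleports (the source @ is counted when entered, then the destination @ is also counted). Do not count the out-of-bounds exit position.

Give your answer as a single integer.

Step 1: enter (1,0), '.' pass, move right to (1,1)
Step 2: enter (1,1), '.' pass, move right to (1,2)
Step 3: enter (1,2), '.' pass, move right to (1,3)
Step 4: enter (1,3), '.' pass, move right to (1,4)
Step 5: enter (1,4), '\' deflects right->down, move down to (2,4)
Step 6: enter (2,4), '\' deflects down->right, move right to (2,5)
Step 7: enter (2,5), '/' deflects right->up, move up to (1,5)
Step 8: enter (1,5), '.' pass, move up to (0,5)
Step 9: enter (0,5), '.' pass, move up to (-1,5)
Step 10: at (-1,5) — EXIT via top edge, pos 5
Path length (cell visits): 9

Answer: 9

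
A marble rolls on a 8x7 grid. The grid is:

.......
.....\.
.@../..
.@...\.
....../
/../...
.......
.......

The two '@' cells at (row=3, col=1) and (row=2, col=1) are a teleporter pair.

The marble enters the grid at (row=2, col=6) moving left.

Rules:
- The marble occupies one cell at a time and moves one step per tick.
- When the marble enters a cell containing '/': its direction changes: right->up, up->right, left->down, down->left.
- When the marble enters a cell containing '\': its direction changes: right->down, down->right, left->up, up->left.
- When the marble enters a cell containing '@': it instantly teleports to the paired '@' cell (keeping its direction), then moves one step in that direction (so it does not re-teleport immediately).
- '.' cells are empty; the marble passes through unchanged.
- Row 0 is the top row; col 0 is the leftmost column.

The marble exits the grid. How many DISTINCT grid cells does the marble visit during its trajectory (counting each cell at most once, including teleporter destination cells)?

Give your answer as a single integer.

Answer: 8

Derivation:
Step 1: enter (2,6), '.' pass, move left to (2,5)
Step 2: enter (2,5), '.' pass, move left to (2,4)
Step 3: enter (2,4), '/' deflects left->down, move down to (3,4)
Step 4: enter (3,4), '.' pass, move down to (4,4)
Step 5: enter (4,4), '.' pass, move down to (5,4)
Step 6: enter (5,4), '.' pass, move down to (6,4)
Step 7: enter (6,4), '.' pass, move down to (7,4)
Step 8: enter (7,4), '.' pass, move down to (8,4)
Step 9: at (8,4) — EXIT via bottom edge, pos 4
Distinct cells visited: 8 (path length 8)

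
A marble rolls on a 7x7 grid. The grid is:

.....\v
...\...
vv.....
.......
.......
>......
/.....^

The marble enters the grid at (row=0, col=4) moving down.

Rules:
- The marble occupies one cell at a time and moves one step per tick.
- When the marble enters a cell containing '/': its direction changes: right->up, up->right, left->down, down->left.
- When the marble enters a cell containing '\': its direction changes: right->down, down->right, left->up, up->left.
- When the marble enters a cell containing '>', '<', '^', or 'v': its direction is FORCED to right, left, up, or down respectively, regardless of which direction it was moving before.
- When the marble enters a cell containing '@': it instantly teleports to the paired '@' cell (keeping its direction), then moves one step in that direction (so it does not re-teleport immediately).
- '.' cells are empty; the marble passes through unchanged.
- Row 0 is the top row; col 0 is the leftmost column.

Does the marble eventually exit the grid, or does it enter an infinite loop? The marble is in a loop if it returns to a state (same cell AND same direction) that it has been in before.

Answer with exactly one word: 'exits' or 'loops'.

Answer: exits

Derivation:
Step 1: enter (0,4), '.' pass, move down to (1,4)
Step 2: enter (1,4), '.' pass, move down to (2,4)
Step 3: enter (2,4), '.' pass, move down to (3,4)
Step 4: enter (3,4), '.' pass, move down to (4,4)
Step 5: enter (4,4), '.' pass, move down to (5,4)
Step 6: enter (5,4), '.' pass, move down to (6,4)
Step 7: enter (6,4), '.' pass, move down to (7,4)
Step 8: at (7,4) — EXIT via bottom edge, pos 4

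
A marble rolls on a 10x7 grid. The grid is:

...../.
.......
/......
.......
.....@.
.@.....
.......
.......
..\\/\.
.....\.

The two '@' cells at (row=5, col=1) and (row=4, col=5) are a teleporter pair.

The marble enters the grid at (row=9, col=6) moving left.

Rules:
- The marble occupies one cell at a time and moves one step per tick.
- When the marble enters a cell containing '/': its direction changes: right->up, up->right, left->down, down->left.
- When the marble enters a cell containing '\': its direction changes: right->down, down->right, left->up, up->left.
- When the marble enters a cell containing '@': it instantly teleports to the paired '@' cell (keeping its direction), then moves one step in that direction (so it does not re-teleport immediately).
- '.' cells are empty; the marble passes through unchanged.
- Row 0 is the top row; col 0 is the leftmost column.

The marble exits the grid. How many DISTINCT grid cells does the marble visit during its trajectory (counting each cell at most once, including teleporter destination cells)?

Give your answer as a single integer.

Answer: 5

Derivation:
Step 1: enter (9,6), '.' pass, move left to (9,5)
Step 2: enter (9,5), '\' deflects left->up, move up to (8,5)
Step 3: enter (8,5), '\' deflects up->left, move left to (8,4)
Step 4: enter (8,4), '/' deflects left->down, move down to (9,4)
Step 5: enter (9,4), '.' pass, move down to (10,4)
Step 6: at (10,4) — EXIT via bottom edge, pos 4
Distinct cells visited: 5 (path length 5)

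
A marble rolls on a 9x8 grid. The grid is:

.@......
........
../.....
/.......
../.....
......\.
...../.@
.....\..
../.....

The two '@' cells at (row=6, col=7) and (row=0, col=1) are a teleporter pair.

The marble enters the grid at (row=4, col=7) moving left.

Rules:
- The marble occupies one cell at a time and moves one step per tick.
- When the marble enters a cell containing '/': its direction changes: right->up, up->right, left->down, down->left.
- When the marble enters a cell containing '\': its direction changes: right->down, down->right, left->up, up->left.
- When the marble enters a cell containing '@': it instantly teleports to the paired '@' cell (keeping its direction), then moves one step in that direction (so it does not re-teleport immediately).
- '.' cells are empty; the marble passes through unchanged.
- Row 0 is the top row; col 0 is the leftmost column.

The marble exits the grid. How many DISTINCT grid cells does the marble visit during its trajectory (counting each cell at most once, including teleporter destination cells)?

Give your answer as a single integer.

Step 1: enter (4,7), '.' pass, move left to (4,6)
Step 2: enter (4,6), '.' pass, move left to (4,5)
Step 3: enter (4,5), '.' pass, move left to (4,4)
Step 4: enter (4,4), '.' pass, move left to (4,3)
Step 5: enter (4,3), '.' pass, move left to (4,2)
Step 6: enter (4,2), '/' deflects left->down, move down to (5,2)
Step 7: enter (5,2), '.' pass, move down to (6,2)
Step 8: enter (6,2), '.' pass, move down to (7,2)
Step 9: enter (7,2), '.' pass, move down to (8,2)
Step 10: enter (8,2), '/' deflects down->left, move left to (8,1)
Step 11: enter (8,1), '.' pass, move left to (8,0)
Step 12: enter (8,0), '.' pass, move left to (8,-1)
Step 13: at (8,-1) — EXIT via left edge, pos 8
Distinct cells visited: 12 (path length 12)

Answer: 12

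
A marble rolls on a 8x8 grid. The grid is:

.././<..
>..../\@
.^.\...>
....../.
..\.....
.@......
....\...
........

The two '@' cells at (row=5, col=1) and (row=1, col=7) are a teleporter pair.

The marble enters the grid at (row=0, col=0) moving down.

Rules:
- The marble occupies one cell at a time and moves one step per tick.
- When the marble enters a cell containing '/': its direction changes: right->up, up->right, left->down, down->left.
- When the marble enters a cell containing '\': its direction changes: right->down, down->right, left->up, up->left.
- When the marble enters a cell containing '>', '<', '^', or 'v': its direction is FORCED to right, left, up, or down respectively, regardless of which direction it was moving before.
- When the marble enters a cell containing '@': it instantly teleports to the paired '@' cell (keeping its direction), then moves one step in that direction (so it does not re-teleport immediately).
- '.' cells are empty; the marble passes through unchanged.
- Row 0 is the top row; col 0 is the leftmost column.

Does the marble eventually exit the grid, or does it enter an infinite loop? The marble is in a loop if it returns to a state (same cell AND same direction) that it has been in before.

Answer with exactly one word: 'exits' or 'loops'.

Step 1: enter (0,0), '.' pass, move down to (1,0)
Step 2: enter (1,0), '>' forces down->right, move right to (1,1)
Step 3: enter (1,1), '.' pass, move right to (1,2)
Step 4: enter (1,2), '.' pass, move right to (1,3)
Step 5: enter (1,3), '.' pass, move right to (1,4)
Step 6: enter (1,4), '.' pass, move right to (1,5)
Step 7: enter (1,5), '/' deflects right->up, move up to (0,5)
Step 8: enter (0,5), '<' forces up->left, move left to (0,4)
Step 9: enter (0,4), '/' deflects left->down, move down to (1,4)
Step 10: enter (1,4), '.' pass, move down to (2,4)
Step 11: enter (2,4), '.' pass, move down to (3,4)
Step 12: enter (3,4), '.' pass, move down to (4,4)
Step 13: enter (4,4), '.' pass, move down to (5,4)
Step 14: enter (5,4), '.' pass, move down to (6,4)
Step 15: enter (6,4), '\' deflects down->right, move right to (6,5)
Step 16: enter (6,5), '.' pass, move right to (6,6)
Step 17: enter (6,6), '.' pass, move right to (6,7)
Step 18: enter (6,7), '.' pass, move right to (6,8)
Step 19: at (6,8) — EXIT via right edge, pos 6

Answer: exits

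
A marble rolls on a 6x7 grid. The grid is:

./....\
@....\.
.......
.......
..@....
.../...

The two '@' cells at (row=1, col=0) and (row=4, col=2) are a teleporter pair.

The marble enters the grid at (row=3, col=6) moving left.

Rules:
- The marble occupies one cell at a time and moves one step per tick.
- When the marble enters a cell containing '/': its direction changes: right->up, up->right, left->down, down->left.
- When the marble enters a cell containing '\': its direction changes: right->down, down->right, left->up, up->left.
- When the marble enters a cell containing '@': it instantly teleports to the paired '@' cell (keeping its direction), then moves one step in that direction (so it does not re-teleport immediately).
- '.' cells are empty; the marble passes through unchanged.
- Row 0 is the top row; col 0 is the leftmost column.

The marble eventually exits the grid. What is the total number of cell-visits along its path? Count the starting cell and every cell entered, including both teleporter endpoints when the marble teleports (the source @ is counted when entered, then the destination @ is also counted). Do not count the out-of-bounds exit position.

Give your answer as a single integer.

Answer: 7

Derivation:
Step 1: enter (3,6), '.' pass, move left to (3,5)
Step 2: enter (3,5), '.' pass, move left to (3,4)
Step 3: enter (3,4), '.' pass, move left to (3,3)
Step 4: enter (3,3), '.' pass, move left to (3,2)
Step 5: enter (3,2), '.' pass, move left to (3,1)
Step 6: enter (3,1), '.' pass, move left to (3,0)
Step 7: enter (3,0), '.' pass, move left to (3,-1)
Step 8: at (3,-1) — EXIT via left edge, pos 3
Path length (cell visits): 7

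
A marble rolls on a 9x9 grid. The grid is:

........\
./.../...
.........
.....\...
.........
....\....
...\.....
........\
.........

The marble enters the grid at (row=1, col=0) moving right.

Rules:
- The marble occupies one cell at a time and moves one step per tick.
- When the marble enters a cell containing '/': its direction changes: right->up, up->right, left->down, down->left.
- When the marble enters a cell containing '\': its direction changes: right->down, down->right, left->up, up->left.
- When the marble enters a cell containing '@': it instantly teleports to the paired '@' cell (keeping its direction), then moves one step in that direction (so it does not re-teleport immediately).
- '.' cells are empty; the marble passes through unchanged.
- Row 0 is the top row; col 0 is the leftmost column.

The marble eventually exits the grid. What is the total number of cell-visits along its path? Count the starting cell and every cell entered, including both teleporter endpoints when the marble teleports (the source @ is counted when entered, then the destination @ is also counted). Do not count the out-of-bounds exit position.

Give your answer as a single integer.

Step 1: enter (1,0), '.' pass, move right to (1,1)
Step 2: enter (1,1), '/' deflects right->up, move up to (0,1)
Step 3: enter (0,1), '.' pass, move up to (-1,1)
Step 4: at (-1,1) — EXIT via top edge, pos 1
Path length (cell visits): 3

Answer: 3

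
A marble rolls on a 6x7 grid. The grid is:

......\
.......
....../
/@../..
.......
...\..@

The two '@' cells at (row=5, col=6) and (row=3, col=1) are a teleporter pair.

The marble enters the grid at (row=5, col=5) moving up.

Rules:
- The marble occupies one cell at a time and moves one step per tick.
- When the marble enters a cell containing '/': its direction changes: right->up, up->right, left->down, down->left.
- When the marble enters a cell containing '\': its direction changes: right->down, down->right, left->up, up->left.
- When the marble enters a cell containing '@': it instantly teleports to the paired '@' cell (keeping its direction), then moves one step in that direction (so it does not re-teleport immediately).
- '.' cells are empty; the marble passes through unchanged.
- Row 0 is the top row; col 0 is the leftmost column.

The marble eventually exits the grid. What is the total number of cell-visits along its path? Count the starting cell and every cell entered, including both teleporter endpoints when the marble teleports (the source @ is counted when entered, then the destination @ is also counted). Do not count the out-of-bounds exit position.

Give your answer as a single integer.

Step 1: enter (5,5), '.' pass, move up to (4,5)
Step 2: enter (4,5), '.' pass, move up to (3,5)
Step 3: enter (3,5), '.' pass, move up to (2,5)
Step 4: enter (2,5), '.' pass, move up to (1,5)
Step 5: enter (1,5), '.' pass, move up to (0,5)
Step 6: enter (0,5), '.' pass, move up to (-1,5)
Step 7: at (-1,5) — EXIT via top edge, pos 5
Path length (cell visits): 6

Answer: 6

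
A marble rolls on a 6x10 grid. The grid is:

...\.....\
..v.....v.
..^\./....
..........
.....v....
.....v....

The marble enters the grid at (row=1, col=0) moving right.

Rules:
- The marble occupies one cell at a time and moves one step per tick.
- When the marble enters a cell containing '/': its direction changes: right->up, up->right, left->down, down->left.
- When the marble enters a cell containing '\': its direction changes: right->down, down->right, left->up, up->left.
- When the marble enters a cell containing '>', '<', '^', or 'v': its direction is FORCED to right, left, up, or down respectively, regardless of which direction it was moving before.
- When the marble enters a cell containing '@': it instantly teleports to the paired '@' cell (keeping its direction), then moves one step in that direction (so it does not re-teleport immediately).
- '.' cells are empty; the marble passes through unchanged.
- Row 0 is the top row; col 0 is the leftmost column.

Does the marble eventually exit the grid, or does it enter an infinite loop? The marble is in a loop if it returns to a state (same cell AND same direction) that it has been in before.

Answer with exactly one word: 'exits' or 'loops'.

Step 1: enter (1,0), '.' pass, move right to (1,1)
Step 2: enter (1,1), '.' pass, move right to (1,2)
Step 3: enter (1,2), 'v' forces right->down, move down to (2,2)
Step 4: enter (2,2), '^' forces down->up, move up to (1,2)
Step 5: enter (1,2), 'v' forces up->down, move down to (2,2)
Step 6: at (2,2) dir=down — LOOP DETECTED (seen before)

Answer: loops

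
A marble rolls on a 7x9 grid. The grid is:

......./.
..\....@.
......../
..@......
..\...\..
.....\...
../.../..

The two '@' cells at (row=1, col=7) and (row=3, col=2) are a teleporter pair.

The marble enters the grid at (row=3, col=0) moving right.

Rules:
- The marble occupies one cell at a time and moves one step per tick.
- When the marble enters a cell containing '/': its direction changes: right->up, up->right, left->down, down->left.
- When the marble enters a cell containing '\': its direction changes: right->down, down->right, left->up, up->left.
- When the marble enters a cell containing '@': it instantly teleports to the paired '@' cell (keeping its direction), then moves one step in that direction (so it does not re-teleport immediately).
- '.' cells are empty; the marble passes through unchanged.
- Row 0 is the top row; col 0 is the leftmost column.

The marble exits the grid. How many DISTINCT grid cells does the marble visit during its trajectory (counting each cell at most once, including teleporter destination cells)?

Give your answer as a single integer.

Step 1: enter (3,0), '.' pass, move right to (3,1)
Step 2: enter (3,1), '.' pass, move right to (3,2)
Step 3: enter (3,2), '@' teleport (3,2)->(1,7), also enter (1,7), move right to (1,8)
Step 4: enter (1,8), '.' pass, move right to (1,9)
Step 5: at (1,9) — EXIT via right edge, pos 1
Distinct cells visited: 5 (path length 5)

Answer: 5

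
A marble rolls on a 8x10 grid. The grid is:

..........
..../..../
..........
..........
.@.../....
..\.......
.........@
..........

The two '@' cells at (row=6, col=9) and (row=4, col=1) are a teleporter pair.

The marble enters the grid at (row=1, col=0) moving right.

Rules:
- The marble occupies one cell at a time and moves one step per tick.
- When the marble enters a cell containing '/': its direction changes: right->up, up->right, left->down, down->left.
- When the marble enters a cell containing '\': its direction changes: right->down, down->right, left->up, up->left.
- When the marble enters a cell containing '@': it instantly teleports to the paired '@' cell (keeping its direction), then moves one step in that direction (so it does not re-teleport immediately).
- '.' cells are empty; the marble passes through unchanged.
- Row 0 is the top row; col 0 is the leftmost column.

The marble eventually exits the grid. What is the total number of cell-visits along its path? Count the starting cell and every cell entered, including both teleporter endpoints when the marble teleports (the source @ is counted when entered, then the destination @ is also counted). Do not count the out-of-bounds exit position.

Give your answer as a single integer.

Step 1: enter (1,0), '.' pass, move right to (1,1)
Step 2: enter (1,1), '.' pass, move right to (1,2)
Step 3: enter (1,2), '.' pass, move right to (1,3)
Step 4: enter (1,3), '.' pass, move right to (1,4)
Step 5: enter (1,4), '/' deflects right->up, move up to (0,4)
Step 6: enter (0,4), '.' pass, move up to (-1,4)
Step 7: at (-1,4) — EXIT via top edge, pos 4
Path length (cell visits): 6

Answer: 6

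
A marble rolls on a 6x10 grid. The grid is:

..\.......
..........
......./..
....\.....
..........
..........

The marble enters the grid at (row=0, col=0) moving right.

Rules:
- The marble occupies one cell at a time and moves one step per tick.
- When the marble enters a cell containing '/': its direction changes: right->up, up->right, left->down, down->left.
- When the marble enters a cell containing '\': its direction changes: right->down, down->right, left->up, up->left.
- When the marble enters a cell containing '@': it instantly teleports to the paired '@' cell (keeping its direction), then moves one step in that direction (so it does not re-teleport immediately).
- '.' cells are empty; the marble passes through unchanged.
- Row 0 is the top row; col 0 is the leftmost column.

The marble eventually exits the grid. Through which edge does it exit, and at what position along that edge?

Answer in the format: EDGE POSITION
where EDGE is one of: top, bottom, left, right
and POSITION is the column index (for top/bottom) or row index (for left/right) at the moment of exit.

Step 1: enter (0,0), '.' pass, move right to (0,1)
Step 2: enter (0,1), '.' pass, move right to (0,2)
Step 3: enter (0,2), '\' deflects right->down, move down to (1,2)
Step 4: enter (1,2), '.' pass, move down to (2,2)
Step 5: enter (2,2), '.' pass, move down to (3,2)
Step 6: enter (3,2), '.' pass, move down to (4,2)
Step 7: enter (4,2), '.' pass, move down to (5,2)
Step 8: enter (5,2), '.' pass, move down to (6,2)
Step 9: at (6,2) — EXIT via bottom edge, pos 2

Answer: bottom 2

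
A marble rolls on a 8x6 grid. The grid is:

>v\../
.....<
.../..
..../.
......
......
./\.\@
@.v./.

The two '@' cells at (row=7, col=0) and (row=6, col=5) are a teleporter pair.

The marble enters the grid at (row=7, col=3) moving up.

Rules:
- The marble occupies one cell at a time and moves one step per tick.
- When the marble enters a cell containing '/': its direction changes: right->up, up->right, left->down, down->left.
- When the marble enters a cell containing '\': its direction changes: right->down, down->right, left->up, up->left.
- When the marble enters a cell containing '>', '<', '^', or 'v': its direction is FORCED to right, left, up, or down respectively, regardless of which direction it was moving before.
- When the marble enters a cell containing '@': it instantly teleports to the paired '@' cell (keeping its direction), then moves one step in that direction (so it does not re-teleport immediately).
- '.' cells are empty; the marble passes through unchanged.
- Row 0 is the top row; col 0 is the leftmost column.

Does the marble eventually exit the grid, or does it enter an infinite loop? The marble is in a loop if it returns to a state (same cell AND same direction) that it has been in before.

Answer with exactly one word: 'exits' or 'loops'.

Answer: exits

Derivation:
Step 1: enter (7,3), '.' pass, move up to (6,3)
Step 2: enter (6,3), '.' pass, move up to (5,3)
Step 3: enter (5,3), '.' pass, move up to (4,3)
Step 4: enter (4,3), '.' pass, move up to (3,3)
Step 5: enter (3,3), '.' pass, move up to (2,3)
Step 6: enter (2,3), '/' deflects up->right, move right to (2,4)
Step 7: enter (2,4), '.' pass, move right to (2,5)
Step 8: enter (2,5), '.' pass, move right to (2,6)
Step 9: at (2,6) — EXIT via right edge, pos 2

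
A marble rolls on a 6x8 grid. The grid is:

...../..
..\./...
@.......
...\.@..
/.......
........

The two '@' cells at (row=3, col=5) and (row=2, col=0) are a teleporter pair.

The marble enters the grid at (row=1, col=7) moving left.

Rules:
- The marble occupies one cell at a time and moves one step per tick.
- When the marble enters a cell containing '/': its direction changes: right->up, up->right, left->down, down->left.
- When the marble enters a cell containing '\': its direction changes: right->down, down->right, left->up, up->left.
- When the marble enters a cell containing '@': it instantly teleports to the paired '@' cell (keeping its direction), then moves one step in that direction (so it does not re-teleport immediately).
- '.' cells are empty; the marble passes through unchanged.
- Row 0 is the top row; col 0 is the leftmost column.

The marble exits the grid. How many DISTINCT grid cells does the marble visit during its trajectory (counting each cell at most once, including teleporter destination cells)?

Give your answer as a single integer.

Step 1: enter (1,7), '.' pass, move left to (1,6)
Step 2: enter (1,6), '.' pass, move left to (1,5)
Step 3: enter (1,5), '.' pass, move left to (1,4)
Step 4: enter (1,4), '/' deflects left->down, move down to (2,4)
Step 5: enter (2,4), '.' pass, move down to (3,4)
Step 6: enter (3,4), '.' pass, move down to (4,4)
Step 7: enter (4,4), '.' pass, move down to (5,4)
Step 8: enter (5,4), '.' pass, move down to (6,4)
Step 9: at (6,4) — EXIT via bottom edge, pos 4
Distinct cells visited: 8 (path length 8)

Answer: 8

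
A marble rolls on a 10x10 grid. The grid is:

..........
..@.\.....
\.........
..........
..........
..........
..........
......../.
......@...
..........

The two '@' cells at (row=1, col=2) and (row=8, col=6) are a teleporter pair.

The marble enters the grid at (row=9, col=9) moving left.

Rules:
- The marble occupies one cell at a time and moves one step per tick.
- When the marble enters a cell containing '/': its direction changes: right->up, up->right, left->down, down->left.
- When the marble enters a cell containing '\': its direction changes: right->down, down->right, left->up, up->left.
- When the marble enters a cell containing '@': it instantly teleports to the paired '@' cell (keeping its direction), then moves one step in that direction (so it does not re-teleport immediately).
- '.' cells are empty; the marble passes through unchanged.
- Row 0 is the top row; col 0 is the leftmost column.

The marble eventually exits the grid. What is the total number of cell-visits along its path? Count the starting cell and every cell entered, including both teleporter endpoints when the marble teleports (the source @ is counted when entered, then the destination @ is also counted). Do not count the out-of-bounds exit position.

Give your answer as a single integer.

Answer: 10

Derivation:
Step 1: enter (9,9), '.' pass, move left to (9,8)
Step 2: enter (9,8), '.' pass, move left to (9,7)
Step 3: enter (9,7), '.' pass, move left to (9,6)
Step 4: enter (9,6), '.' pass, move left to (9,5)
Step 5: enter (9,5), '.' pass, move left to (9,4)
Step 6: enter (9,4), '.' pass, move left to (9,3)
Step 7: enter (9,3), '.' pass, move left to (9,2)
Step 8: enter (9,2), '.' pass, move left to (9,1)
Step 9: enter (9,1), '.' pass, move left to (9,0)
Step 10: enter (9,0), '.' pass, move left to (9,-1)
Step 11: at (9,-1) — EXIT via left edge, pos 9
Path length (cell visits): 10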